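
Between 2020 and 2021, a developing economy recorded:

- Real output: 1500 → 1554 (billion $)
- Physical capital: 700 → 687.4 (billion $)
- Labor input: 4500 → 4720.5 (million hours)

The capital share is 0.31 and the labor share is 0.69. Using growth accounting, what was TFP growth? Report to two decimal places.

0.78%

Real output growth = (1554 − 1500) / 1500 = 3.6%.
Physical capital growth = (687.4 − 700) / 700 = -1.8%.
Labor input growth = (4720.5 − 4500) / 4500 = 4.9%.
Labor's share = 1 − 0.31 = 0.69.
Physical capital: 0.31 × (-1.8) = -0.558 pp.
Labor input: 0.69 × 4.9 = 3.381 pp.
TFP growth = 3.6 − 2.823 = 0.777%.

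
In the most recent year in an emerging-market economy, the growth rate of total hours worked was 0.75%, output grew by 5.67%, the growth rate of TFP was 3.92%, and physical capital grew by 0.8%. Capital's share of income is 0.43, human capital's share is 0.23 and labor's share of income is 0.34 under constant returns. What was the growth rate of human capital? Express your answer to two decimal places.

Labor's share = 1 − 0.43 − 0.23 = 0.34.
gY = gA + 0.43×0.8 + 0.34×0.75 + 0.23×g.
0.23×g = 5.67 − 3.92 − 0.599 = 1.151.
g = 1.151 / 0.23 = 5.0043%.

5.00%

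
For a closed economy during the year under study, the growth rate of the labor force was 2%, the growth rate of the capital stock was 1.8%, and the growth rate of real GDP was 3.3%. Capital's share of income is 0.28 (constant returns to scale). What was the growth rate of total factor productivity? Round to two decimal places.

Labor's share = 1 − 0.28 = 0.72.
The capital stock: 0.28 × 1.8 = 0.504 pp.
The labor force: 0.72 × 2 = 1.44 pp.
TFP growth = 3.3 − 1.944 = 1.356%.

Total factor productivity grew 1.36%.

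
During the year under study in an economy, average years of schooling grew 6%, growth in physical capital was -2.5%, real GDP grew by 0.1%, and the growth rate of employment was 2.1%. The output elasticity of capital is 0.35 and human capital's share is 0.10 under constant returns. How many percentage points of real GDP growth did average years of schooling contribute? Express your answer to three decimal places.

Contribution = share × growth = 0.1 × 6 = 0.6 pp.

0.600 percentage points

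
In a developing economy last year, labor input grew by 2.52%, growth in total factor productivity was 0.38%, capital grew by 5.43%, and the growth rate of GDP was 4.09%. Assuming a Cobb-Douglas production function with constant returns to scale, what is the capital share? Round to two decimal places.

The capital share is 0.41.

gY = gA + α·gK + (1−α)·gL, so gY − gA − gL = α(gK − gL).
4.09 − 0.38 − 2.52 = α × (5.43 − 2.52).
1.19 = 2.91 α, so α = 0.4089.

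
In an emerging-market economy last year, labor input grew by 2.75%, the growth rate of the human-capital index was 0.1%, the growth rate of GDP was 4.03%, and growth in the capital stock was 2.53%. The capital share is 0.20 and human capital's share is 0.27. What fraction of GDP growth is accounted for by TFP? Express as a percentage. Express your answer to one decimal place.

TFP accounted for 50.6% of growth.

Labor's share = 1 − 0.2 − 0.27 = 0.53.
The capital stock: 0.2 × 2.53 = 0.506 pp.
The human-capital index: 0.27 × 0.1 = 0.027 pp.
Labor input: 0.53 × 2.75 = 1.4575 pp.
TFP growth = 4.03 − 1.9905 = 2.0395%.
TFP share of growth = 2.0395 / 4.03 × 100 = 50.608%.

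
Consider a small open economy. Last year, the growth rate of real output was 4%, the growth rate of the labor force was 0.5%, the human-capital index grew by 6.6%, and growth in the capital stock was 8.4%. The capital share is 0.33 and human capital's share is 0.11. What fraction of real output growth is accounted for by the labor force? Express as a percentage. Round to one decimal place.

Labor's share = 1 − 0.33 − 0.11 = 0.56.
The labor force contributed 0.56 × 0.5 = 0.28 pp.
Share of growth = 0.28 / 4 × 100 = 7%.

The labor force accounted for 7.0% of growth.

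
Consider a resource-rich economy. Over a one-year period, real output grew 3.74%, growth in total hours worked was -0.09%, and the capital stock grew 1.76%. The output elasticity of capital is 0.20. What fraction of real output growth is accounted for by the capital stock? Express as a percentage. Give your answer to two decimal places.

The capital stock accounted for 9.41% of growth.

The capital stock contributed 0.2 × 1.76 = 0.352 pp.
Share of growth = 0.352 / 3.74 × 100 = 9.4118%.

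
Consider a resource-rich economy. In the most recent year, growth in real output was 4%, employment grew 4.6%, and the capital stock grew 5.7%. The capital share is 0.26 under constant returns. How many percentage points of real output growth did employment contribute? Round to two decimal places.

Labor's share = 1 − 0.26 = 0.74.
Contribution = share × growth = 0.74 × 4.6 = 3.404 pp.

3.40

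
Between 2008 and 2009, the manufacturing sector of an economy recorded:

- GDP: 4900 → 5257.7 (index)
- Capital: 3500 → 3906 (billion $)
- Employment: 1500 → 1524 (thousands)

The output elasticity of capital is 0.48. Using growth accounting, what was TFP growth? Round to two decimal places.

GDP growth = (5257.7 − 4900) / 4900 = 7.3%.
Capital growth = (3906 − 3500) / 3500 = 11.6%.
Employment growth = (1524 − 1500) / 1500 = 1.6%.
Labor's share = 1 − 0.48 = 0.52.
Capital: 0.48 × 11.6 = 5.568 pp.
Employment: 0.52 × 1.6 = 0.832 pp.
TFP growth = 7.3 − 6.4 = 0.9%.

TFP growth was 0.90%.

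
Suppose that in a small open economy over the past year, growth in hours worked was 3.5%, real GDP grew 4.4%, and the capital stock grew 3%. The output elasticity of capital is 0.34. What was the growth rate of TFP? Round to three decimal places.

Labor's share = 1 − 0.34 = 0.66.
The capital stock: 0.34 × 3 = 1.02 pp.
Hours worked: 0.66 × 3.5 = 2.31 pp.
TFP growth = 4.4 − 3.33 = 1.07%.

1.070%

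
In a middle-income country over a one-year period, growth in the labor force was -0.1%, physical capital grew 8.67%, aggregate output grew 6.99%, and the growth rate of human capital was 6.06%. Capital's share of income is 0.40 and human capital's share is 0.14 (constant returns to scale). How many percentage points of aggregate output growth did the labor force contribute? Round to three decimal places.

Labor's share = 1 − 0.4 − 0.14 = 0.46.
Contribution = share × growth = 0.46 × (-0.1) = -0.046 pp.

-0.046 percentage points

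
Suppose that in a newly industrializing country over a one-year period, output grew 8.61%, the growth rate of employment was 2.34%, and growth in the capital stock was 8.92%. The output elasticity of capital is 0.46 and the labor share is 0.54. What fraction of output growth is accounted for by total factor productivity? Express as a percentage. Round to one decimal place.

37.7%

Labor's share = 1 − 0.46 = 0.54.
The capital stock: 0.46 × 8.92 = 4.1032 pp.
Employment: 0.54 × 2.34 = 1.2636 pp.
TFP growth = 8.61 − 5.3668 = 3.2432%.
TFP share of growth = 3.2432 / 8.61 × 100 = 37.668%.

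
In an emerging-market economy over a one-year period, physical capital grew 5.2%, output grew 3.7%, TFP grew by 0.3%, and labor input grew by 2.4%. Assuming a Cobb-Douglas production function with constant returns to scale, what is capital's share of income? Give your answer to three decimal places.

gY = gA + α·gK + (1−α)·gL, so gY − gA − gL = α(gK − gL).
3.7 − 0.3 − 2.4 = α × (5.2 − 2.4).
1 = 2.8 α, so α = 0.35714.

0.357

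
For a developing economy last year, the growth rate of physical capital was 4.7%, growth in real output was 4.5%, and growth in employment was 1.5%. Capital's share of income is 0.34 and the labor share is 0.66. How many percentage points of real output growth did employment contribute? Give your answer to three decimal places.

0.990 pp

Labor's share = 1 − 0.34 = 0.66.
Contribution = share × growth = 0.66 × 1.5 = 0.99 pp.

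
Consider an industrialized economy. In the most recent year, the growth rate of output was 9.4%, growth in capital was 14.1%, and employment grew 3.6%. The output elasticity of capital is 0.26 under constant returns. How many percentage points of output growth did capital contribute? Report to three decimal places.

3.666 pp

Contribution = share × growth = 0.26 × 14.1 = 3.666 pp.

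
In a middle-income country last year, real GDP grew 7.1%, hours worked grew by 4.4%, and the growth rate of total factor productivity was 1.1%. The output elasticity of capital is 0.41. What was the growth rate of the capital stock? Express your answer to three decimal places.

8.302%

Labor's share = 1 − 0.41 = 0.59.
gY = gA + 0.59×4.4 + 0.41×g.
0.41×g = 7.1 − 1.1 − 2.596 = 3.404.
g = 3.404 / 0.41 = 8.30244%.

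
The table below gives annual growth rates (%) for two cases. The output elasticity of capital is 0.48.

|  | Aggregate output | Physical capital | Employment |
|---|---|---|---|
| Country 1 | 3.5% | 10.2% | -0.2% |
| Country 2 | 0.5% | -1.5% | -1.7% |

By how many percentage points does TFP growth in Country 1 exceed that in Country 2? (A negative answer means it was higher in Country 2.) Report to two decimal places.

Labor's share = 1 − 0.48 = 0.52.
Country 1: TFP = 3.5 − 4.896 + 0.104 = -1.292%.
Country 2: TFP = 0.5 + 0.72 + 0.884 = 2.104%.
Difference = -1.292 − (2.104) = -3.396 pp.

-3.40 percentage points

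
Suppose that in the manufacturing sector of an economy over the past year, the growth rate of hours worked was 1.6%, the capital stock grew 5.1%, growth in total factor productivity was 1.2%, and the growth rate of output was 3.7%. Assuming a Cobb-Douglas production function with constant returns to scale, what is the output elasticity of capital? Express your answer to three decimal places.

The output elasticity of capital is 0.257.

gY = gA + α·gK + (1−α)·gL, so gY − gA − gL = α(gK − gL).
3.7 − 1.2 − 1.6 = α × (5.1 − 1.6).
0.9 = 3.5 α, so α = 0.25714.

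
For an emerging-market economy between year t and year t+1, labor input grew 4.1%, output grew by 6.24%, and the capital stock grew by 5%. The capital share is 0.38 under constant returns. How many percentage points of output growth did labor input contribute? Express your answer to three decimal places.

Labor's share = 1 − 0.38 = 0.62.
Contribution = share × growth = 0.62 × 4.1 = 2.542 pp.

2.542 percentage points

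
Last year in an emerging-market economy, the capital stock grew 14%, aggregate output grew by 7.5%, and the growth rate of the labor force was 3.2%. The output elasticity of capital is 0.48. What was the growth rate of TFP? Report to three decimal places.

-0.884%

Labor's share = 1 − 0.48 = 0.52.
The capital stock: 0.48 × 14 = 6.72 pp.
The labor force: 0.52 × 3.2 = 1.664 pp.
TFP growth = 7.5 − 8.384 = -0.884%.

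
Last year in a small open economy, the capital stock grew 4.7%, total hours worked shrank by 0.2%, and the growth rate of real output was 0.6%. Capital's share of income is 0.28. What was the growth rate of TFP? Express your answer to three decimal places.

-0.572%

Labor's share = 1 − 0.28 = 0.72.
The capital stock: 0.28 × 4.7 = 1.316 pp.
Total hours worked: 0.72 × (-0.2) = -0.144 pp.
TFP growth = 0.6 − 1.172 = -0.572%.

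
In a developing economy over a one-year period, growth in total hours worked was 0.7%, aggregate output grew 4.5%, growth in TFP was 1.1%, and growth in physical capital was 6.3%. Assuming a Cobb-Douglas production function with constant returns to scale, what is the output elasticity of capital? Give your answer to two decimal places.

α = 0.48

gY = gA + α·gK + (1−α)·gL, so gY − gA − gL = α(gK − gL).
4.5 − 1.1 − 0.7 = α × (6.3 − 0.7).
2.7 = 5.6 α, so α = 0.4821.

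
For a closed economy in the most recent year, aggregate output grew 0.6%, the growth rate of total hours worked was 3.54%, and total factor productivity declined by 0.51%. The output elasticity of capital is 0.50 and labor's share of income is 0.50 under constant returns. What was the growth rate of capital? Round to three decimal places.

Labor's share = 1 − 0.5 = 0.5.
gY = gA + 0.5×3.54 + 0.5×g.
0.5×g = 0.6 + 0.51 − 1.77 = -0.66.
g = -0.66 / 0.5 = -1.32%.

-1.320%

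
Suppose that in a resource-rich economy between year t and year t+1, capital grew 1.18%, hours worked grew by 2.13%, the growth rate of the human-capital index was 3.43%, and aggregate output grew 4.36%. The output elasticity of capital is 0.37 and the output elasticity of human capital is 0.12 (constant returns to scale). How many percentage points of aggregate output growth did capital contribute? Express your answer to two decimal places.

Contribution = share × growth = 0.37 × 1.18 = 0.4366 pp.

0.44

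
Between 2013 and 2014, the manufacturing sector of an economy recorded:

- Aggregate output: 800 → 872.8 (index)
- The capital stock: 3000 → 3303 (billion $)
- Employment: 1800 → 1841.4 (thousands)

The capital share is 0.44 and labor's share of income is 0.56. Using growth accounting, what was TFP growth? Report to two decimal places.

Aggregate output growth = (872.8 − 800) / 800 = 9.1%.
The capital stock growth = (3303 − 3000) / 3000 = 10.1%.
Employment growth = (1841.4 − 1800) / 1800 = 2.3%.
Labor's share = 1 − 0.44 = 0.56.
The capital stock: 0.44 × 10.1 = 4.444 pp.
Employment: 0.56 × 2.3 = 1.288 pp.
TFP growth = 9.1 − 5.732 = 3.368%.

3.37%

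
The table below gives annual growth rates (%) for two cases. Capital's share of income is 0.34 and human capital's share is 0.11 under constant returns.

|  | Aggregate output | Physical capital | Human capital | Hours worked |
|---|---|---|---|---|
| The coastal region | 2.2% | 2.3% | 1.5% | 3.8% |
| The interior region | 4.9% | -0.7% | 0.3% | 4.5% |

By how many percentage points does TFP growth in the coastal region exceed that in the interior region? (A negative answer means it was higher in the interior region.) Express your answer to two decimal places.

Labor's share = 1 − 0.34 − 0.11 = 0.55.
The coastal region: TFP = 2.2 − 0.782 − 0.165 − 2.09 = -0.837%.
The interior region: TFP = 4.9 + 0.238 − 0.033 − 2.475 = 2.63%.
Difference = -0.837 − (2.63) = -3.467 pp.

-3.47 percentage points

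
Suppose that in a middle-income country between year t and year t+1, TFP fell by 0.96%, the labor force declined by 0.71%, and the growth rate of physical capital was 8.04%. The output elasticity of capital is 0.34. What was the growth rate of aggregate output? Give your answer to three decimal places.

1.305%

Labor's share = 1 − 0.34 = 0.66.
Physical capital: 0.34 × 8.04 = 2.7336 pp.
The labor force: 0.66 × (-0.71) = -0.4686 pp.
Output growth = -0.96 + 2.265 = 1.305%.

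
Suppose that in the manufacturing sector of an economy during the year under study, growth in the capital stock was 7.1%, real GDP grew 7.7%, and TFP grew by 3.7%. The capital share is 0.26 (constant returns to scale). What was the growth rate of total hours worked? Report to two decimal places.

Total hours worked grew 2.91%.

Labor's share = 1 − 0.26 = 0.74.
gY = gA + 0.26×7.1 + 0.74×g.
0.74×g = 7.7 − 3.7 − 1.846 = 2.154.
g = 2.154 / 0.74 = 2.9108%.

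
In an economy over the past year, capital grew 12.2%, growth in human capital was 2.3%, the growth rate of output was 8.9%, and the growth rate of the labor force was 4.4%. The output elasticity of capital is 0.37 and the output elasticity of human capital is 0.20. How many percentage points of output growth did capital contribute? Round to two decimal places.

4.51

Contribution = share × growth = 0.37 × 12.2 = 4.514 pp.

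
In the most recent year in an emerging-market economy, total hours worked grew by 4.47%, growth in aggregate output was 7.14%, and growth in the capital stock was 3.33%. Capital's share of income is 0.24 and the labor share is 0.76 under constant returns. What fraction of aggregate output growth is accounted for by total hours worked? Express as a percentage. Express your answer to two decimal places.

Labor's share = 1 − 0.24 = 0.76.
Total hours worked contributed 0.76 × 4.47 = 3.3972 pp.
Share of growth = 3.3972 / 7.14 × 100 = 47.5798%.

47.58%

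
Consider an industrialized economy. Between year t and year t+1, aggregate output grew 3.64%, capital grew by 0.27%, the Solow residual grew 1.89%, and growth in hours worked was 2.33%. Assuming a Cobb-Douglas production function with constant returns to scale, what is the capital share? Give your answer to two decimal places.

gY = gA + α·gK + (1−α)·gL, so gY − gA − gL = α(gK − gL).
3.64 − 1.89 − 2.33 = α × (0.27 − 2.33).
-0.58 = -2.06 α, so α = 0.2816.

α = 0.28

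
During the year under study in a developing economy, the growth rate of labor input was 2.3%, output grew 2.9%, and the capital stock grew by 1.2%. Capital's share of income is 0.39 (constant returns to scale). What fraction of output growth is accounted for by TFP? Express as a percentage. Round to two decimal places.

Labor's share = 1 − 0.39 = 0.61.
The capital stock: 0.39 × 1.2 = 0.468 pp.
Labor input: 0.61 × 2.3 = 1.403 pp.
TFP growth = 2.9 − 1.871 = 1.029%.
TFP share of growth = 1.029 / 2.9 × 100 = 35.4828%.

35.48%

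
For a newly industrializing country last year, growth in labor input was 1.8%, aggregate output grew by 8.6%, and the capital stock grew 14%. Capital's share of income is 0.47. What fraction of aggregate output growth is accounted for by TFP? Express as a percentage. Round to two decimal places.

12.40%

Labor's share = 1 − 0.47 = 0.53.
The capital stock: 0.47 × 14 = 6.58 pp.
Labor input: 0.53 × 1.8 = 0.954 pp.
TFP growth = 8.6 − 7.534 = 1.066%.
TFP share of growth = 1.066 / 8.6 × 100 = 12.3953%.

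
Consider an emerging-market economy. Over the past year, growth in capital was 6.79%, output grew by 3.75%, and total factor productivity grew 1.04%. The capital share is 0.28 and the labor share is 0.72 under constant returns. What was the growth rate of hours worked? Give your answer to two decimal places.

1.12%

Labor's share = 1 − 0.28 = 0.72.
gY = gA + 0.28×6.79 + 0.72×g.
0.72×g = 3.75 − 1.04 − 1.9012 = 0.8088.
g = 0.8088 / 0.72 = 1.1233%.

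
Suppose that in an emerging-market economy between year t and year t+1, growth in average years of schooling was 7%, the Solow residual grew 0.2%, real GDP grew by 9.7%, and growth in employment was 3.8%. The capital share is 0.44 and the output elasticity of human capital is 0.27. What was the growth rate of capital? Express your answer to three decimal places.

14.791%

Labor's share = 1 − 0.44 − 0.27 = 0.29.
gY = gA + 0.27×7 + 0.29×3.8 + 0.44×g.
0.44×g = 9.7 − 0.2 − 2.992 = 6.508.
g = 6.508 / 0.44 = 14.79091%.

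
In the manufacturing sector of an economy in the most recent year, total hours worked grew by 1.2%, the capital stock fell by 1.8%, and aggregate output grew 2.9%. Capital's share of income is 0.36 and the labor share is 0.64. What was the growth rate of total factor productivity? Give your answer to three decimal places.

2.780%

Labor's share = 1 − 0.36 = 0.64.
The capital stock: 0.36 × (-1.8) = -0.648 pp.
Total hours worked: 0.64 × 1.2 = 0.768 pp.
TFP growth = 2.9 − 0.12 = 2.78%.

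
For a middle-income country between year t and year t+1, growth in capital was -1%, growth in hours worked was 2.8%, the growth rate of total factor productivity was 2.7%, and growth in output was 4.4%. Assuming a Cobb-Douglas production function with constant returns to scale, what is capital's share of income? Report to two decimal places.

gY = gA + α·gK + (1−α)·gL, so gY − gA − gL = α(gK − gL).
4.4 − 2.7 − 2.8 = α × (-1 − 2.8).
-1.1 = -3.8 α, so α = 0.2895.

α = 0.29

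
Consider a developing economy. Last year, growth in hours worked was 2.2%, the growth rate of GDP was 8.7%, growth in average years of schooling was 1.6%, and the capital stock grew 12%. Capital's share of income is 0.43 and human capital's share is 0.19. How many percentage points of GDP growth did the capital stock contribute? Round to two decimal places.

Contribution = share × growth = 0.43 × 12 = 5.16 pp.

5.16 pp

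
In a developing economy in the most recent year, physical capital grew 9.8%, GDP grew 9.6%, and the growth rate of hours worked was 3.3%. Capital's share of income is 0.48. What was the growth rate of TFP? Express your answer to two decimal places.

Labor's share = 1 − 0.48 = 0.52.
Physical capital: 0.48 × 9.8 = 4.704 pp.
Hours worked: 0.52 × 3.3 = 1.716 pp.
TFP growth = 9.6 − 6.42 = 3.18%.

3.18%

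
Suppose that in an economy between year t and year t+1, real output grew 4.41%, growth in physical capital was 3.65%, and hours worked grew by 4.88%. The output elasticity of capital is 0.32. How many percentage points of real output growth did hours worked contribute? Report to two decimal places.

Labor's share = 1 − 0.32 = 0.68.
Contribution = share × growth = 0.68 × 4.88 = 3.3184 pp.

3.32 percentage points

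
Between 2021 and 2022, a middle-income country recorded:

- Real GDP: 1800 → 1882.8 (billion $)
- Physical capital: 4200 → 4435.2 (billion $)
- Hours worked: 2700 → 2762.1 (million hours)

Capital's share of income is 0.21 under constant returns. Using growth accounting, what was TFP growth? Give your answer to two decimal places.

Real GDP growth = (1882.8 − 1800) / 1800 = 4.6%.
Physical capital growth = (4435.2 − 4200) / 4200 = 5.6%.
Hours worked growth = (2762.1 − 2700) / 2700 = 2.3%.
Labor's share = 1 − 0.21 = 0.79.
Physical capital: 0.21 × 5.6 = 1.176 pp.
Hours worked: 0.79 × 2.3 = 1.817 pp.
TFP growth = 4.6 − 2.993 = 1.607%.

1.61%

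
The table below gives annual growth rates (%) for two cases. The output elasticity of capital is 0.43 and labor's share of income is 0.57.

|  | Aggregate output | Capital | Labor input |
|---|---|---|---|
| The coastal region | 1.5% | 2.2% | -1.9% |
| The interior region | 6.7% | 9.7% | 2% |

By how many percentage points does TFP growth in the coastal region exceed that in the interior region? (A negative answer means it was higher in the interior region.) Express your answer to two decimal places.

0.25 percentage points

Labor's share = 1 − 0.43 = 0.57.
The coastal region: TFP = 1.5 − 0.946 + 1.083 = 1.637%.
The interior region: TFP = 6.7 − 4.171 − 1.14 = 1.389%.
Difference = 1.637 − (1.389) = 0.248 pp.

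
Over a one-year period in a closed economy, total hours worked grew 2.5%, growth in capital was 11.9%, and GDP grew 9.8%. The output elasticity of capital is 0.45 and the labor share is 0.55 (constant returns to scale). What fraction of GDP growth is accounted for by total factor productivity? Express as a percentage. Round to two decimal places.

Total factor productivity accounted for 31.33% of growth.

Labor's share = 1 − 0.45 = 0.55.
Capital: 0.45 × 11.9 = 5.355 pp.
Total hours worked: 0.55 × 2.5 = 1.375 pp.
TFP growth = 9.8 − 6.73 = 3.07%.
TFP share of growth = 3.07 / 9.8 × 100 = 31.3265%.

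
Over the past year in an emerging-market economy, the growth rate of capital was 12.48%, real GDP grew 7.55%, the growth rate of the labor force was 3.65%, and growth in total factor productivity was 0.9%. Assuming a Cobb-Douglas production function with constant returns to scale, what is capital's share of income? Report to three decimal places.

gY = gA + α·gK + (1−α)·gL, so gY − gA − gL = α(gK − gL).
7.55 − 0.9 − 3.65 = α × (12.48 − 3.65).
3 = 8.83 α, so α = 0.33975.

Capital's share of income is 0.340.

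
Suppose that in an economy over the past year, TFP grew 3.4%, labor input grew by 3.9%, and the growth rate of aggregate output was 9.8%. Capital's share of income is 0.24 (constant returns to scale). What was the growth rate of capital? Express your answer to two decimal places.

Labor's share = 1 − 0.24 = 0.76.
gY = gA + 0.76×3.9 + 0.24×g.
0.24×g = 9.8 − 3.4 − 2.964 = 3.436.
g = 3.436 / 0.24 = 14.3167%.

14.32%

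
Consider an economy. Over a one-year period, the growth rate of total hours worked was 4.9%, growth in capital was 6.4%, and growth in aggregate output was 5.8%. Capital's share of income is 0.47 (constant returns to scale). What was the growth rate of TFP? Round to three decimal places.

0.195%

Labor's share = 1 − 0.47 = 0.53.
Capital: 0.47 × 6.4 = 3.008 pp.
Total hours worked: 0.53 × 4.9 = 2.597 pp.
TFP growth = 5.8 − 5.605 = 0.195%.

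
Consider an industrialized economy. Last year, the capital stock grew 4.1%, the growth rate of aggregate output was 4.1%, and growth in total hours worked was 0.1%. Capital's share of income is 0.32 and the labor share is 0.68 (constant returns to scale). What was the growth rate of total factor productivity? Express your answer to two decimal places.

Labor's share = 1 − 0.32 = 0.68.
The capital stock: 0.32 × 4.1 = 1.312 pp.
Total hours worked: 0.68 × 0.1 = 0.068 pp.
TFP growth = 4.1 − 1.38 = 2.72%.

Total factor productivity growth was 2.72%.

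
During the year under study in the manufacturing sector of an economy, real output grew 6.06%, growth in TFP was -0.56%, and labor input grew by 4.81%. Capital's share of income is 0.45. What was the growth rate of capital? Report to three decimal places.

8.832%

Labor's share = 1 − 0.45 = 0.55.
gY = gA + 0.55×4.81 + 0.45×g.
0.45×g = 6.06 + 0.56 − 2.6455 = 3.9745.
g = 3.9745 / 0.45 = 8.83222%.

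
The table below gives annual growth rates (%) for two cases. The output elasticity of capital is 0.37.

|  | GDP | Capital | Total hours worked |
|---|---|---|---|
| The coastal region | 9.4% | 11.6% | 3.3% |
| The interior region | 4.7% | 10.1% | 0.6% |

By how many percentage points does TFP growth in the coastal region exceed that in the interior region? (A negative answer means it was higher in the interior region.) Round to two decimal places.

2.44 percentage points

Labor's share = 1 − 0.37 = 0.63.
The coastal region: TFP = 9.4 − 4.292 − 2.079 = 3.029%.
The interior region: TFP = 4.7 − 3.737 − 0.378 = 0.585%.
Difference = 3.029 − (0.585) = 2.444 pp.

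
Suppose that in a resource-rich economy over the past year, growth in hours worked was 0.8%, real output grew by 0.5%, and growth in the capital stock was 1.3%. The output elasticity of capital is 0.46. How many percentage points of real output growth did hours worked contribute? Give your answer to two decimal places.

Labor's share = 1 − 0.46 = 0.54.
Contribution = share × growth = 0.54 × 0.8 = 0.432 pp.

0.43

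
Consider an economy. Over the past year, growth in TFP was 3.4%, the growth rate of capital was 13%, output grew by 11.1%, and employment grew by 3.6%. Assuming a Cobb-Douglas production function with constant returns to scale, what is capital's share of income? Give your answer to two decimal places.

gY = gA + α·gK + (1−α)·gL, so gY − gA − gL = α(gK − gL).
11.1 − 3.4 − 3.6 = α × (13 − 3.6).
4.1 = 9.4 α, so α = 0.4362.

Capital's share of income is 0.44.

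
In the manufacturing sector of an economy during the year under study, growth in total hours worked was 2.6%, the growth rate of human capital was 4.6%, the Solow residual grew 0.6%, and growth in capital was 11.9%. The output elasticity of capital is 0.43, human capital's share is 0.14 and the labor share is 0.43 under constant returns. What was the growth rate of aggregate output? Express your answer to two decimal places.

7.48%

Labor's share = 1 − 0.43 − 0.14 = 0.43.
Capital: 0.43 × 11.9 = 5.117 pp.
Human capital: 0.14 × 4.6 = 0.644 pp.
Total hours worked: 0.43 × 2.6 = 1.118 pp.
Output growth = 0.6 + 6.879 = 7.479%.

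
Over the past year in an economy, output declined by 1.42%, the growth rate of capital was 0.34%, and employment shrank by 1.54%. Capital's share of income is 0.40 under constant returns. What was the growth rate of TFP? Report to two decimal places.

Labor's share = 1 − 0.4 = 0.6.
Capital: 0.4 × 0.34 = 0.136 pp.
Employment: 0.6 × (-1.54) = -0.924 pp.
TFP growth = -1.42 + 0.788 = -0.632%.

-0.63%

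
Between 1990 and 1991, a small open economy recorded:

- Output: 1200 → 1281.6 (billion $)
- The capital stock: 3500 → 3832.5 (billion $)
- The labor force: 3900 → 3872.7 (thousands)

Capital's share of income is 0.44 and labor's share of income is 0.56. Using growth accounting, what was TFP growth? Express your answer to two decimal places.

3.01%

Output growth = (1281.6 − 1200) / 1200 = 6.8%.
The capital stock growth = (3832.5 − 3500) / 3500 = 9.5%.
The labor force growth = (3872.7 − 3900) / 3900 = -0.7%.
Labor's share = 1 − 0.44 = 0.56.
The capital stock: 0.44 × 9.5 = 4.18 pp.
The labor force: 0.56 × (-0.7) = -0.392 pp.
TFP growth = 6.8 − 3.788 = 3.012%.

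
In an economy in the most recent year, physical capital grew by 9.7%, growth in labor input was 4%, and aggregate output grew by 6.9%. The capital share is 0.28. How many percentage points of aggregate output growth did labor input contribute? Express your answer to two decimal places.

Labor's share = 1 − 0.28 = 0.72.
Contribution = share × growth = 0.72 × 4 = 2.88 pp.

2.88 percentage points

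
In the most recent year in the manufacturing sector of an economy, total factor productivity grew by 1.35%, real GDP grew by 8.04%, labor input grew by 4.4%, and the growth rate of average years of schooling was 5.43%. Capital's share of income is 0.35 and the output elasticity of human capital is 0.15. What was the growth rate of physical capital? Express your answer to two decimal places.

Labor's share = 1 − 0.35 − 0.15 = 0.5.
gY = gA + 0.15×5.43 + 0.5×4.4 + 0.35×g.
0.35×g = 8.04 − 1.35 − 3.0145 = 3.6755.
g = 3.6755 / 0.35 = 10.5014%.

Physical capital grew 10.50%.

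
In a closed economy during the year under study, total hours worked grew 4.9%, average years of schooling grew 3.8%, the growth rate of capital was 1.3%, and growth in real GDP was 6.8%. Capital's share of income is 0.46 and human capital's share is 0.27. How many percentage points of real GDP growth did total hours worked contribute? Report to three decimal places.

1.323 percentage points

Labor's share = 1 − 0.46 − 0.27 = 0.27.
Contribution = share × growth = 0.27 × 4.9 = 1.323 pp.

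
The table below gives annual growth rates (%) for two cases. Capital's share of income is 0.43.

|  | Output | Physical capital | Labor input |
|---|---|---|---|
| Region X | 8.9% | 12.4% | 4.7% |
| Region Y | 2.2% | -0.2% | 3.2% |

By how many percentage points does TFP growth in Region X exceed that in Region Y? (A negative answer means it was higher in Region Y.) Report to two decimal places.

0.43 percentage points

Labor's share = 1 − 0.43 = 0.57.
Region X: TFP = 8.9 − 5.332 − 2.679 = 0.889%.
Region Y: TFP = 2.2 + 0.086 − 1.824 = 0.462%.
Difference = 0.889 − (0.462) = 0.427 pp.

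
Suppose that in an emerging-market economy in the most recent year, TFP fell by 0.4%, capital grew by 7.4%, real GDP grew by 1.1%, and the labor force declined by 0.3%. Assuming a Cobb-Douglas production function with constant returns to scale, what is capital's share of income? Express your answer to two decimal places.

gY = gA + α·gK + (1−α)·gL, so gY − gA − gL = α(gK − gL).
1.1 + 0.4 + 0.3 = α × (7.4 − (-0.3)).
1.8 = 7.7 α, so α = 0.2338.

0.23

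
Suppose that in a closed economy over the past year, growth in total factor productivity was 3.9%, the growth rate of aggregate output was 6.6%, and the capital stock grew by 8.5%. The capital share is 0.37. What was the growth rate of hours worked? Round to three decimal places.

-0.706%

Labor's share = 1 − 0.37 = 0.63.
gY = gA + 0.37×8.5 + 0.63×g.
0.63×g = 6.6 − 3.9 − 3.145 = -0.445.
g = -0.445 / 0.63 = -0.70635%.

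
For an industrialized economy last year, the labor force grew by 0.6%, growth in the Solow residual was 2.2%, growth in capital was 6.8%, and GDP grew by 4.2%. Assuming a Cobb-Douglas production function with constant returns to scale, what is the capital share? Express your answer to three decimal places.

gY = gA + α·gK + (1−α)·gL, so gY − gA − gL = α(gK − gL).
4.2 − 2.2 − 0.6 = α × (6.8 − 0.6).
1.4 = 6.2 α, so α = 0.22581.

0.226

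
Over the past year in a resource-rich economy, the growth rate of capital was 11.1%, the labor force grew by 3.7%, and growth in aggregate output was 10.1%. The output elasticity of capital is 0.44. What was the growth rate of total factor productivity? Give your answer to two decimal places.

3.14%

Labor's share = 1 − 0.44 = 0.56.
Capital: 0.44 × 11.1 = 4.884 pp.
The labor force: 0.56 × 3.7 = 2.072 pp.
TFP growth = 10.1 − 6.956 = 3.144%.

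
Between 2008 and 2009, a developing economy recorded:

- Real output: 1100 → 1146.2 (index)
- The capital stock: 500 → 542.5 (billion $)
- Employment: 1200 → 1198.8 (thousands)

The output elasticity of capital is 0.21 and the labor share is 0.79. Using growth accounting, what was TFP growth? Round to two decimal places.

2.49%

Real output growth = (1146.2 − 1100) / 1100 = 4.2%.
The capital stock growth = (542.5 − 500) / 500 = 8.5%.
Employment growth = (1198.8 − 1200) / 1200 = -0.1%.
Labor's share = 1 − 0.21 = 0.79.
The capital stock: 0.21 × 8.5 = 1.785 pp.
Employment: 0.79 × (-0.1) = -0.079 pp.
TFP growth = 4.2 − 1.706 = 2.494%.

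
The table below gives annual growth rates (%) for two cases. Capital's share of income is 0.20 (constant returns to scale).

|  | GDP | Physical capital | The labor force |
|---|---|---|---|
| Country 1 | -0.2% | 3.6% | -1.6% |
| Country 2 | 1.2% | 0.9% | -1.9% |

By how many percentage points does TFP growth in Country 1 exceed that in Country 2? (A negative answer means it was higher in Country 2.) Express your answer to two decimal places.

Labor's share = 1 − 0.2 = 0.8.
Country 1: TFP = -0.2 − 0.72 + 1.28 = 0.36%.
Country 2: TFP = 1.2 − 0.18 + 1.52 = 2.54%.
Difference = 0.36 − (2.54) = -2.18 pp.

-2.18 percentage points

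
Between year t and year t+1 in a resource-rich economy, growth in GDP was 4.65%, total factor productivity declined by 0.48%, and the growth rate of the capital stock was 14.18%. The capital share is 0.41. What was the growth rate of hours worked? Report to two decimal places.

Labor's share = 1 − 0.41 = 0.59.
gY = gA + 0.41×14.18 + 0.59×g.
0.59×g = 4.65 + 0.48 − 5.8138 = -0.6838.
g = -0.6838 / 0.59 = -1.159%.

-1.16%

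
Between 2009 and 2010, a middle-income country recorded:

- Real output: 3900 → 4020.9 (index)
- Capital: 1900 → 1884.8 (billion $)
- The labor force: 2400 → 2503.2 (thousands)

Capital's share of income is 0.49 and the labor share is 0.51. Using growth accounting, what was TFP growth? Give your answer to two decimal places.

1.30%

Real output growth = (4020.9 − 3900) / 3900 = 3.1%.
Capital growth = (1884.8 − 1900) / 1900 = -0.8%.
The labor force growth = (2503.2 − 2400) / 2400 = 4.3%.
Labor's share = 1 − 0.49 = 0.51.
Capital: 0.49 × (-0.8) = -0.392 pp.
The labor force: 0.51 × 4.3 = 2.193 pp.
TFP growth = 3.1 − 1.801 = 1.299%.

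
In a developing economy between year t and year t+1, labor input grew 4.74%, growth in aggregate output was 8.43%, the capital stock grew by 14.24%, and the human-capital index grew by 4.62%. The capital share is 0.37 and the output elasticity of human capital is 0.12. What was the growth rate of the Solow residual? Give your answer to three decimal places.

0.189%

Labor's share = 1 − 0.37 − 0.12 = 0.51.
The capital stock: 0.37 × 14.24 = 5.2688 pp.
The human-capital index: 0.12 × 4.62 = 0.5544 pp.
Labor input: 0.51 × 4.74 = 2.4174 pp.
TFP growth = 8.43 − 8.2406 = 0.1894%.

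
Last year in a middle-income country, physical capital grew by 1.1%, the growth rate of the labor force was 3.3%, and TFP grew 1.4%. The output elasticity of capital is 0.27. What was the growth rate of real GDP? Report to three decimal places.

4.106%

Labor's share = 1 − 0.27 = 0.73.
Physical capital: 0.27 × 1.1 = 0.297 pp.
The labor force: 0.73 × 3.3 = 2.409 pp.
Output growth = 1.4 + 2.706 = 4.106%.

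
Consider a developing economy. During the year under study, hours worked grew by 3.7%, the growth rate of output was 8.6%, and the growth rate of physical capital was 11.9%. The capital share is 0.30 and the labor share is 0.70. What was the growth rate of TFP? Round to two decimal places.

Labor's share = 1 − 0.3 = 0.7.
Physical capital: 0.3 × 11.9 = 3.57 pp.
Hours worked: 0.7 × 3.7 = 2.59 pp.
TFP growth = 8.6 − 6.16 = 2.44%.

2.44%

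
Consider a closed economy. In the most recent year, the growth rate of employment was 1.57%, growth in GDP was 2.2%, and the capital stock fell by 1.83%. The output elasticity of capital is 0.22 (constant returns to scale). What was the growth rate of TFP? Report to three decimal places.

TFP grew 1.378%.

Labor's share = 1 − 0.22 = 0.78.
The capital stock: 0.22 × (-1.83) = -0.4026 pp.
Employment: 0.78 × 1.57 = 1.2246 pp.
TFP growth = 2.2 − 0.822 = 1.378%.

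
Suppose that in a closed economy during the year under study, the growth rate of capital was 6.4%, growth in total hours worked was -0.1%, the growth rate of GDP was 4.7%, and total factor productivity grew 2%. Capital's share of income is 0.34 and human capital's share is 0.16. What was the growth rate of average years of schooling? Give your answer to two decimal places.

Labor's share = 1 − 0.34 − 0.16 = 0.5.
gY = gA + 0.34×6.4 + 0.5×(-0.1) + 0.16×g.
0.16×g = 4.7 − 2 − 2.126 = 0.574.
g = 0.574 / 0.16 = 3.5875%.

3.59%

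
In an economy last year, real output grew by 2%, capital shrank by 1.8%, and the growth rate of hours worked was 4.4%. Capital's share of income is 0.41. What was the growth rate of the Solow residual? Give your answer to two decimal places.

0.14%

Labor's share = 1 − 0.41 = 0.59.
Capital: 0.41 × (-1.8) = -0.738 pp.
Hours worked: 0.59 × 4.4 = 2.596 pp.
TFP growth = 2 − 1.858 = 0.142%.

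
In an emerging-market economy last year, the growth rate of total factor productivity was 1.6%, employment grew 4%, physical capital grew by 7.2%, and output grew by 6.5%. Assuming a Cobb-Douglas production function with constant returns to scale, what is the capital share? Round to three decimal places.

0.281

gY = gA + α·gK + (1−α)·gL, so gY − gA − gL = α(gK − gL).
6.5 − 1.6 − 4 = α × (7.2 − 4).
0.9 = 3.2 α, so α = 0.28125.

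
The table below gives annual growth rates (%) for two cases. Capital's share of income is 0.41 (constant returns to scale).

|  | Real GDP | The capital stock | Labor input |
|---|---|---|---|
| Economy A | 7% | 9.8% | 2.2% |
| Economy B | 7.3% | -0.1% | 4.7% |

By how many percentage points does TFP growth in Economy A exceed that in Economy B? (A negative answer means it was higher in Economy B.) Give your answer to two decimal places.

Labor's share = 1 − 0.41 = 0.59.
Economy A: TFP = 7 − 4.018 − 1.298 = 1.684%.
Economy B: TFP = 7.3 + 0.041 − 2.773 = 4.568%.
Difference = 1.684 − (4.568) = -2.884 pp.

-2.88 percentage points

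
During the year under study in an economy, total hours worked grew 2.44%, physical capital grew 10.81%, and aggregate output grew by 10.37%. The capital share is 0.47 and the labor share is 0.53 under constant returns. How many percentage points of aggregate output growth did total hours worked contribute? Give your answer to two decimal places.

1.29

Labor's share = 1 − 0.47 = 0.53.
Contribution = share × growth = 0.53 × 2.44 = 1.2932 pp.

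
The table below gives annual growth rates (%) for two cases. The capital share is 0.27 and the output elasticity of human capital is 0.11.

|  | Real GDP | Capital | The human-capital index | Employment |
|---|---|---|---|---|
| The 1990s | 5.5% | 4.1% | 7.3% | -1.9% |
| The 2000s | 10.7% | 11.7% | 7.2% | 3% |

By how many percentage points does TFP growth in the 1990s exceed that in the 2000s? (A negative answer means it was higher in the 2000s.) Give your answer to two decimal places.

Labor's share = 1 − 0.27 − 0.11 = 0.62.
The 1990s: TFP = 5.5 − 1.107 − 0.803 + 1.178 = 4.768%.
The 2000s: TFP = 10.7 − 3.159 − 0.792 − 1.86 = 4.889%.
Difference = 4.768 − (4.889) = -0.121 pp.

-0.12 percentage points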